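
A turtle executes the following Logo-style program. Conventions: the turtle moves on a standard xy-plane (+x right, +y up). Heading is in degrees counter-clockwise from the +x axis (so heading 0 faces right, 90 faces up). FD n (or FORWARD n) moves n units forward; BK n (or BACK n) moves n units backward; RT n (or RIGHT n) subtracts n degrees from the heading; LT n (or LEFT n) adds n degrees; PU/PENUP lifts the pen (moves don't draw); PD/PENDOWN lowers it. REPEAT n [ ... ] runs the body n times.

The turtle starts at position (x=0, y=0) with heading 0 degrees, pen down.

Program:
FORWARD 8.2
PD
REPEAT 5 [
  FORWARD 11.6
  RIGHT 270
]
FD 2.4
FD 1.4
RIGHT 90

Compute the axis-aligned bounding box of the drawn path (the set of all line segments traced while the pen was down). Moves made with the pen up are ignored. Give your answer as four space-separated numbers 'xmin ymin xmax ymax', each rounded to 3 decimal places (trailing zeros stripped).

Executing turtle program step by step:
Start: pos=(0,0), heading=0, pen down
FD 8.2: (0,0) -> (8.2,0) [heading=0, draw]
PD: pen down
REPEAT 5 [
  -- iteration 1/5 --
  FD 11.6: (8.2,0) -> (19.8,0) [heading=0, draw]
  RT 270: heading 0 -> 90
  -- iteration 2/5 --
  FD 11.6: (19.8,0) -> (19.8,11.6) [heading=90, draw]
  RT 270: heading 90 -> 180
  -- iteration 3/5 --
  FD 11.6: (19.8,11.6) -> (8.2,11.6) [heading=180, draw]
  RT 270: heading 180 -> 270
  -- iteration 4/5 --
  FD 11.6: (8.2,11.6) -> (8.2,0) [heading=270, draw]
  RT 270: heading 270 -> 0
  -- iteration 5/5 --
  FD 11.6: (8.2,0) -> (19.8,0) [heading=0, draw]
  RT 270: heading 0 -> 90
]
FD 2.4: (19.8,0) -> (19.8,2.4) [heading=90, draw]
FD 1.4: (19.8,2.4) -> (19.8,3.8) [heading=90, draw]
RT 90: heading 90 -> 0
Final: pos=(19.8,3.8), heading=0, 8 segment(s) drawn

Segment endpoints: x in {0, 8.2, 8.2, 8.2, 19.8, 19.8, 19.8, 19.8}, y in {0, 0, 0, 2.4, 3.8, 11.6, 11.6}
xmin=0, ymin=0, xmax=19.8, ymax=11.6

Answer: 0 0 19.8 11.6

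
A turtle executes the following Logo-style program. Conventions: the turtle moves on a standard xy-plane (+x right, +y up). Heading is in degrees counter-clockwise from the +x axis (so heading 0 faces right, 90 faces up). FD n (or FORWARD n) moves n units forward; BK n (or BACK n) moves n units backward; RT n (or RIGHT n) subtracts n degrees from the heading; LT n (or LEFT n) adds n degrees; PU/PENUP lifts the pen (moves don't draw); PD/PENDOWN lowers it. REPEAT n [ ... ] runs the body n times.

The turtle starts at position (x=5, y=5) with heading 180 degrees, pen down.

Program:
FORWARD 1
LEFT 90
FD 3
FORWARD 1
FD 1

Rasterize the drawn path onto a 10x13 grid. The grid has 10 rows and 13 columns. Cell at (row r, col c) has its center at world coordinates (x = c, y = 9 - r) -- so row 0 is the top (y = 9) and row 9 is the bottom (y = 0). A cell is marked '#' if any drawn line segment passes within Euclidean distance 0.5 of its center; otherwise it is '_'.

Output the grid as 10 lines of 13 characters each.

Answer: _____________
_____________
_____________
_____________
____##_______
____#________
____#________
____#________
____#________
____#________

Derivation:
Segment 0: (5,5) -> (4,5)
Segment 1: (4,5) -> (4,2)
Segment 2: (4,2) -> (4,1)
Segment 3: (4,1) -> (4,0)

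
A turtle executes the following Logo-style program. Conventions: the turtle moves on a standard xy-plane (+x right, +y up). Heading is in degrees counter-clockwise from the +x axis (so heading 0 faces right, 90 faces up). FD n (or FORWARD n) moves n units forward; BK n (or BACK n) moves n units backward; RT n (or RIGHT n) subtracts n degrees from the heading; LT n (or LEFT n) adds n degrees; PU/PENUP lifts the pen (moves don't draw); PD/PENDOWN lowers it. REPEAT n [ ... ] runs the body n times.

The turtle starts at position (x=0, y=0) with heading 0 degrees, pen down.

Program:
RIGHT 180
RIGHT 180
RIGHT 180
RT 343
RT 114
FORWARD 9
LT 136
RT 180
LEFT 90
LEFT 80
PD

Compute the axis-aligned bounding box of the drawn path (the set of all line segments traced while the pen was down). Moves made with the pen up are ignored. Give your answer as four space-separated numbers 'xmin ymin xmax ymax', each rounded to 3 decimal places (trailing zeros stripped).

Answer: 0 0 1.097 8.933

Derivation:
Executing turtle program step by step:
Start: pos=(0,0), heading=0, pen down
RT 180: heading 0 -> 180
RT 180: heading 180 -> 0
RT 180: heading 0 -> 180
RT 343: heading 180 -> 197
RT 114: heading 197 -> 83
FD 9: (0,0) -> (1.097,8.933) [heading=83, draw]
LT 136: heading 83 -> 219
RT 180: heading 219 -> 39
LT 90: heading 39 -> 129
LT 80: heading 129 -> 209
PD: pen down
Final: pos=(1.097,8.933), heading=209, 1 segment(s) drawn

Segment endpoints: x in {0, 1.097}, y in {0, 8.933}
xmin=0, ymin=0, xmax=1.097, ymax=8.933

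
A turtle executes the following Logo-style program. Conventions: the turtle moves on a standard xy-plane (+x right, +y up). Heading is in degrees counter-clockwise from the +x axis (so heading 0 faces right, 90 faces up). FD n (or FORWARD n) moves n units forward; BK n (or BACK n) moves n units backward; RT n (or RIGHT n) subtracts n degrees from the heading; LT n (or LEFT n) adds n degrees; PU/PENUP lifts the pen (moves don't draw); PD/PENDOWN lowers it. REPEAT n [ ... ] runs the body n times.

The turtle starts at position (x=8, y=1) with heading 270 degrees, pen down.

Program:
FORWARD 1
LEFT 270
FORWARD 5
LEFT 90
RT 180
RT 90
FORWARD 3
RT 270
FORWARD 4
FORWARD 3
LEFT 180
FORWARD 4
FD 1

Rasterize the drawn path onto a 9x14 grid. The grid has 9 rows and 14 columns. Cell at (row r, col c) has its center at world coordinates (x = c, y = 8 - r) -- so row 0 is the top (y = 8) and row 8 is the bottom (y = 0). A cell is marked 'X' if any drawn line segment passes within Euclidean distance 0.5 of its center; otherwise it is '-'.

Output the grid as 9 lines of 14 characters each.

Answer: --------------
------X-------
------X-------
------X-------
------X-------
------X-------
------X-------
------X-X-----
---XXXXXX-----

Derivation:
Segment 0: (8,1) -> (8,0)
Segment 1: (8,0) -> (3,0)
Segment 2: (3,0) -> (6,0)
Segment 3: (6,0) -> (6,4)
Segment 4: (6,4) -> (6,7)
Segment 5: (6,7) -> (6,3)
Segment 6: (6,3) -> (6,2)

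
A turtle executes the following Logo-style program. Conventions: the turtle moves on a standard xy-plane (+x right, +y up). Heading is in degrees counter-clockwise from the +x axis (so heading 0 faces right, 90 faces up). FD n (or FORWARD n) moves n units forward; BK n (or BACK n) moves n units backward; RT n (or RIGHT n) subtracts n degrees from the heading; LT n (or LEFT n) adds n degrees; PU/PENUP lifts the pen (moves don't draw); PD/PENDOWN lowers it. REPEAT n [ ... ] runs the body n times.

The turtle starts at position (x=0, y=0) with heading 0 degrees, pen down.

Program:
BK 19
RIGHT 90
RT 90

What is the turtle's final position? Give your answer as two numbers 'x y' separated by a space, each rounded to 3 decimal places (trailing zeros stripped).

Executing turtle program step by step:
Start: pos=(0,0), heading=0, pen down
BK 19: (0,0) -> (-19,0) [heading=0, draw]
RT 90: heading 0 -> 270
RT 90: heading 270 -> 180
Final: pos=(-19,0), heading=180, 1 segment(s) drawn

Answer: -19 0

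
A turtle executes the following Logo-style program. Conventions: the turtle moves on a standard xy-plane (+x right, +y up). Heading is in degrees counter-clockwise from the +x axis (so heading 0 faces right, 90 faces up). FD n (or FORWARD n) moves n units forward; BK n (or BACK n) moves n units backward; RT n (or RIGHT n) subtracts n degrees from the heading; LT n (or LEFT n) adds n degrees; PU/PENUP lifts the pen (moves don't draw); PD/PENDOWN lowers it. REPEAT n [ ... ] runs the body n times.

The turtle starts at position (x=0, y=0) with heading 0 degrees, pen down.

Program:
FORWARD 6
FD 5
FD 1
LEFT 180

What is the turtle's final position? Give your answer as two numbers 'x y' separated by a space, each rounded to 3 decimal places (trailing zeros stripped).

Answer: 12 0

Derivation:
Executing turtle program step by step:
Start: pos=(0,0), heading=0, pen down
FD 6: (0,0) -> (6,0) [heading=0, draw]
FD 5: (6,0) -> (11,0) [heading=0, draw]
FD 1: (11,0) -> (12,0) [heading=0, draw]
LT 180: heading 0 -> 180
Final: pos=(12,0), heading=180, 3 segment(s) drawn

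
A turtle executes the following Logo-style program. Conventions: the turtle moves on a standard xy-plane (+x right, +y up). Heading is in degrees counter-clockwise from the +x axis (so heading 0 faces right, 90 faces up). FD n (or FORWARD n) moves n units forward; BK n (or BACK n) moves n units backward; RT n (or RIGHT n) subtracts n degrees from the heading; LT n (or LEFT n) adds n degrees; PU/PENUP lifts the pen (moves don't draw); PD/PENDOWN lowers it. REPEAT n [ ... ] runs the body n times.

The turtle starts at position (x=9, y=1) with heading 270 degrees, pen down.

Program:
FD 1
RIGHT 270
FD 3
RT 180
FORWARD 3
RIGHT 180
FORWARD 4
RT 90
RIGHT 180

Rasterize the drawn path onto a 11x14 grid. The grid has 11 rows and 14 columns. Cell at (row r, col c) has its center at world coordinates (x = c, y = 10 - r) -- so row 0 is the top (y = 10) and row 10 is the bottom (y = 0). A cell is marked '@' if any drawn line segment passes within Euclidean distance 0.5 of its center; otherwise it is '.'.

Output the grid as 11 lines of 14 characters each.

Answer: ..............
..............
..............
..............
..............
..............
..............
..............
..............
.........@....
.........@@@@@

Derivation:
Segment 0: (9,1) -> (9,0)
Segment 1: (9,0) -> (12,0)
Segment 2: (12,0) -> (9,-0)
Segment 3: (9,-0) -> (13,0)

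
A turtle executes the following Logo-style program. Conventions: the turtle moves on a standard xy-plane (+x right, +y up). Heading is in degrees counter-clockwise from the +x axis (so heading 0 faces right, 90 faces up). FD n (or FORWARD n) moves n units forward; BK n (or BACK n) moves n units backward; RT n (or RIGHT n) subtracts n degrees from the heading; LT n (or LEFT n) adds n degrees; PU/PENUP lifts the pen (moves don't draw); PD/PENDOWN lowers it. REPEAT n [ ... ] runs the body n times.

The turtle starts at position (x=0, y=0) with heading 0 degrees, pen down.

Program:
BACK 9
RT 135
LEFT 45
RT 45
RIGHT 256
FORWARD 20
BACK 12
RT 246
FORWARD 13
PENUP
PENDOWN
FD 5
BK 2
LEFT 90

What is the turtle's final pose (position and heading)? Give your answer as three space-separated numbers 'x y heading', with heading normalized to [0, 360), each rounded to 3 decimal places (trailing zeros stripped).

Answer: -0.193 11.76 173

Derivation:
Executing turtle program step by step:
Start: pos=(0,0), heading=0, pen down
BK 9: (0,0) -> (-9,0) [heading=0, draw]
RT 135: heading 0 -> 225
LT 45: heading 225 -> 270
RT 45: heading 270 -> 225
RT 256: heading 225 -> 329
FD 20: (-9,0) -> (8.143,-10.301) [heading=329, draw]
BK 12: (8.143,-10.301) -> (-2.143,-4.12) [heading=329, draw]
RT 246: heading 329 -> 83
FD 13: (-2.143,-4.12) -> (-0.558,8.783) [heading=83, draw]
PU: pen up
PD: pen down
FD 5: (-0.558,8.783) -> (0.051,13.746) [heading=83, draw]
BK 2: (0.051,13.746) -> (-0.193,11.76) [heading=83, draw]
LT 90: heading 83 -> 173
Final: pos=(-0.193,11.76), heading=173, 6 segment(s) drawn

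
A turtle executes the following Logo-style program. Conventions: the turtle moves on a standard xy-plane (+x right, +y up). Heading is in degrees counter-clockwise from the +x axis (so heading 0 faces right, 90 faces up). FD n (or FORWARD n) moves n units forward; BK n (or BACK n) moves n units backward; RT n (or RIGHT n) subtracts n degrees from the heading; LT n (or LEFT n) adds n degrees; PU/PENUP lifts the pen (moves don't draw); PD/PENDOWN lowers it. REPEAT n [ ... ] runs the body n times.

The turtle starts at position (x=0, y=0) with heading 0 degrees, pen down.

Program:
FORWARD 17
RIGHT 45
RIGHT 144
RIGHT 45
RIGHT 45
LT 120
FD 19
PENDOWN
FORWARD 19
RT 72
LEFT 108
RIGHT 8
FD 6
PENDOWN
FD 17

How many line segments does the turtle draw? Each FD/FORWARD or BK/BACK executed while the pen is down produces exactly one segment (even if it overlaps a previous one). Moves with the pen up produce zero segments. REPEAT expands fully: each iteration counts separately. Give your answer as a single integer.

Executing turtle program step by step:
Start: pos=(0,0), heading=0, pen down
FD 17: (0,0) -> (17,0) [heading=0, draw]
RT 45: heading 0 -> 315
RT 144: heading 315 -> 171
RT 45: heading 171 -> 126
RT 45: heading 126 -> 81
LT 120: heading 81 -> 201
FD 19: (17,0) -> (-0.738,-6.809) [heading=201, draw]
PD: pen down
FD 19: (-0.738,-6.809) -> (-18.476,-13.618) [heading=201, draw]
RT 72: heading 201 -> 129
LT 108: heading 129 -> 237
RT 8: heading 237 -> 229
FD 6: (-18.476,-13.618) -> (-22.412,-18.146) [heading=229, draw]
PD: pen down
FD 17: (-22.412,-18.146) -> (-33.565,-30.976) [heading=229, draw]
Final: pos=(-33.565,-30.976), heading=229, 5 segment(s) drawn
Segments drawn: 5

Answer: 5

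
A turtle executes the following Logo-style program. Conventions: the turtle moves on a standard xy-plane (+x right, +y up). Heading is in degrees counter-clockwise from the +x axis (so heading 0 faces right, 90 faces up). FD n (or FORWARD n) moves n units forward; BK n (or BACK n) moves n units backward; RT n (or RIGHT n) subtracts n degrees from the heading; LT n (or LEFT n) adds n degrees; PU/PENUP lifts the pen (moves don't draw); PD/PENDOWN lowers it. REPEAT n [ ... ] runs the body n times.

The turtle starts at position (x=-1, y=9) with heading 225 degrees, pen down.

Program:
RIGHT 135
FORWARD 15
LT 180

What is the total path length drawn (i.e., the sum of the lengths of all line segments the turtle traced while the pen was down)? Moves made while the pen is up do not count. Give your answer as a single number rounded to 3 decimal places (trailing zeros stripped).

Executing turtle program step by step:
Start: pos=(-1,9), heading=225, pen down
RT 135: heading 225 -> 90
FD 15: (-1,9) -> (-1,24) [heading=90, draw]
LT 180: heading 90 -> 270
Final: pos=(-1,24), heading=270, 1 segment(s) drawn

Segment lengths:
  seg 1: (-1,9) -> (-1,24), length = 15
Total = 15

Answer: 15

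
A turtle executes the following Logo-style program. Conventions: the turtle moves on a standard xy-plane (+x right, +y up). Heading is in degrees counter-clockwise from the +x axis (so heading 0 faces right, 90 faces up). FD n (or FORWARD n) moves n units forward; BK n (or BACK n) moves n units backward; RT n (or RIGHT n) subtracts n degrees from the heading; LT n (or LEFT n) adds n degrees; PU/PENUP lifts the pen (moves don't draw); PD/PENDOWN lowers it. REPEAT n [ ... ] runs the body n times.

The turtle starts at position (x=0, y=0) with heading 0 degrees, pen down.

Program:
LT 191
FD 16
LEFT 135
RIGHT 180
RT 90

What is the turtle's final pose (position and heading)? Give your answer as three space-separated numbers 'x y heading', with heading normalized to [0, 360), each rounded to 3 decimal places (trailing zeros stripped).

Executing turtle program step by step:
Start: pos=(0,0), heading=0, pen down
LT 191: heading 0 -> 191
FD 16: (0,0) -> (-15.706,-3.053) [heading=191, draw]
LT 135: heading 191 -> 326
RT 180: heading 326 -> 146
RT 90: heading 146 -> 56
Final: pos=(-15.706,-3.053), heading=56, 1 segment(s) drawn

Answer: -15.706 -3.053 56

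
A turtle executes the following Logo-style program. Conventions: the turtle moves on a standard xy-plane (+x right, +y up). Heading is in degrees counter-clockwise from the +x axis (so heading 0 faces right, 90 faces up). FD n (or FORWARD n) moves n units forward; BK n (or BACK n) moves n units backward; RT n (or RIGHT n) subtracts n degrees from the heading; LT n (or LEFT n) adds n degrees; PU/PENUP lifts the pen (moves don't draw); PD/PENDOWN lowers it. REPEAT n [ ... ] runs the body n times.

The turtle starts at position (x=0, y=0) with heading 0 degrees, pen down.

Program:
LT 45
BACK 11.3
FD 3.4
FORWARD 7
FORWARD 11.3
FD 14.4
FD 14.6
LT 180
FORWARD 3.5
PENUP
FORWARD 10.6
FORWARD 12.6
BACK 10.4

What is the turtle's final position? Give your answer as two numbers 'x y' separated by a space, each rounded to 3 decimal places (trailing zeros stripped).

Answer: 16.334 16.334

Derivation:
Executing turtle program step by step:
Start: pos=(0,0), heading=0, pen down
LT 45: heading 0 -> 45
BK 11.3: (0,0) -> (-7.99,-7.99) [heading=45, draw]
FD 3.4: (-7.99,-7.99) -> (-5.586,-5.586) [heading=45, draw]
FD 7: (-5.586,-5.586) -> (-0.636,-0.636) [heading=45, draw]
FD 11.3: (-0.636,-0.636) -> (7.354,7.354) [heading=45, draw]
FD 14.4: (7.354,7.354) -> (17.536,17.536) [heading=45, draw]
FD 14.6: (17.536,17.536) -> (27.86,27.86) [heading=45, draw]
LT 180: heading 45 -> 225
FD 3.5: (27.86,27.86) -> (25.385,25.385) [heading=225, draw]
PU: pen up
FD 10.6: (25.385,25.385) -> (17.89,17.89) [heading=225, move]
FD 12.6: (17.89,17.89) -> (8.98,8.98) [heading=225, move]
BK 10.4: (8.98,8.98) -> (16.334,16.334) [heading=225, move]
Final: pos=(16.334,16.334), heading=225, 7 segment(s) drawn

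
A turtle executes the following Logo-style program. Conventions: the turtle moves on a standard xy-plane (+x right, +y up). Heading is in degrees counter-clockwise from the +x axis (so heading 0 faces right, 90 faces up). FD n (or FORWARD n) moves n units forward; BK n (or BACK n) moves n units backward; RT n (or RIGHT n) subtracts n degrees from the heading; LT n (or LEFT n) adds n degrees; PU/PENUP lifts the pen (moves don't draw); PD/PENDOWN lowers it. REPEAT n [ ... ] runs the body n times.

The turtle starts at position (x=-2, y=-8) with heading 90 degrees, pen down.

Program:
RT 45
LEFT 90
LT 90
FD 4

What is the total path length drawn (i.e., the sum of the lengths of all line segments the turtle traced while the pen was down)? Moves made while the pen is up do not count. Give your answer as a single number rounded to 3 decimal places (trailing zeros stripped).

Executing turtle program step by step:
Start: pos=(-2,-8), heading=90, pen down
RT 45: heading 90 -> 45
LT 90: heading 45 -> 135
LT 90: heading 135 -> 225
FD 4: (-2,-8) -> (-4.828,-10.828) [heading=225, draw]
Final: pos=(-4.828,-10.828), heading=225, 1 segment(s) drawn

Segment lengths:
  seg 1: (-2,-8) -> (-4.828,-10.828), length = 4
Total = 4

Answer: 4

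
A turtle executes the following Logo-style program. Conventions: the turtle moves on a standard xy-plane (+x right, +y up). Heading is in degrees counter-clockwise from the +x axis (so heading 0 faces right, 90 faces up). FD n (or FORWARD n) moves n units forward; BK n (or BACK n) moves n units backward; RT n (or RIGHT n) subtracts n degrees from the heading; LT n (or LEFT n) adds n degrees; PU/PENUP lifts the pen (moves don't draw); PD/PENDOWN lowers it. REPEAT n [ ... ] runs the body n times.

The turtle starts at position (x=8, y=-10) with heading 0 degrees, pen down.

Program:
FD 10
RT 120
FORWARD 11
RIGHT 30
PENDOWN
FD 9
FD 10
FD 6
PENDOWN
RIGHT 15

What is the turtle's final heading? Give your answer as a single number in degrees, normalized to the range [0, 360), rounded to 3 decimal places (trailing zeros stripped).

Executing turtle program step by step:
Start: pos=(8,-10), heading=0, pen down
FD 10: (8,-10) -> (18,-10) [heading=0, draw]
RT 120: heading 0 -> 240
FD 11: (18,-10) -> (12.5,-19.526) [heading=240, draw]
RT 30: heading 240 -> 210
PD: pen down
FD 9: (12.5,-19.526) -> (4.706,-24.026) [heading=210, draw]
FD 10: (4.706,-24.026) -> (-3.954,-29.026) [heading=210, draw]
FD 6: (-3.954,-29.026) -> (-9.151,-32.026) [heading=210, draw]
PD: pen down
RT 15: heading 210 -> 195
Final: pos=(-9.151,-32.026), heading=195, 5 segment(s) drawn

Answer: 195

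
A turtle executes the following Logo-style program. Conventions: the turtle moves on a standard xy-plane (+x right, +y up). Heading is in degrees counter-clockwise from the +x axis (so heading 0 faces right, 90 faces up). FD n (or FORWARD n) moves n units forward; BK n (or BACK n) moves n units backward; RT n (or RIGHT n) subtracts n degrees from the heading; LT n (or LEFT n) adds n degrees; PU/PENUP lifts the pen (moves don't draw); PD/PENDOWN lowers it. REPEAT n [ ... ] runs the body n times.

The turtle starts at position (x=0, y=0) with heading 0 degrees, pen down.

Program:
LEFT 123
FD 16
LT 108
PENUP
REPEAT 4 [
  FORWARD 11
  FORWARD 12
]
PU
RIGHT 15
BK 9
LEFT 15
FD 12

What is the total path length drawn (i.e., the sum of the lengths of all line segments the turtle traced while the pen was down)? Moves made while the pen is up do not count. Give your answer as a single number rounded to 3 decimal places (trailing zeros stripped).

Answer: 16

Derivation:
Executing turtle program step by step:
Start: pos=(0,0), heading=0, pen down
LT 123: heading 0 -> 123
FD 16: (0,0) -> (-8.714,13.419) [heading=123, draw]
LT 108: heading 123 -> 231
PU: pen up
REPEAT 4 [
  -- iteration 1/4 --
  FD 11: (-8.714,13.419) -> (-15.637,4.87) [heading=231, move]
  FD 12: (-15.637,4.87) -> (-23.189,-4.456) [heading=231, move]
  -- iteration 2/4 --
  FD 11: (-23.189,-4.456) -> (-30.111,-13.004) [heading=231, move]
  FD 12: (-30.111,-13.004) -> (-37.663,-22.33) [heading=231, move]
  -- iteration 3/4 --
  FD 11: (-37.663,-22.33) -> (-44.585,-30.879) [heading=231, move]
  FD 12: (-44.585,-30.879) -> (-52.137,-40.204) [heading=231, move]
  -- iteration 4/4 --
  FD 11: (-52.137,-40.204) -> (-59.06,-48.753) [heading=231, move]
  FD 12: (-59.06,-48.753) -> (-66.612,-58.079) [heading=231, move]
]
PU: pen up
RT 15: heading 231 -> 216
BK 9: (-66.612,-58.079) -> (-59.331,-52.789) [heading=216, move]
LT 15: heading 216 -> 231
FD 12: (-59.331,-52.789) -> (-66.882,-62.114) [heading=231, move]
Final: pos=(-66.882,-62.114), heading=231, 1 segment(s) drawn

Segment lengths:
  seg 1: (0,0) -> (-8.714,13.419), length = 16
Total = 16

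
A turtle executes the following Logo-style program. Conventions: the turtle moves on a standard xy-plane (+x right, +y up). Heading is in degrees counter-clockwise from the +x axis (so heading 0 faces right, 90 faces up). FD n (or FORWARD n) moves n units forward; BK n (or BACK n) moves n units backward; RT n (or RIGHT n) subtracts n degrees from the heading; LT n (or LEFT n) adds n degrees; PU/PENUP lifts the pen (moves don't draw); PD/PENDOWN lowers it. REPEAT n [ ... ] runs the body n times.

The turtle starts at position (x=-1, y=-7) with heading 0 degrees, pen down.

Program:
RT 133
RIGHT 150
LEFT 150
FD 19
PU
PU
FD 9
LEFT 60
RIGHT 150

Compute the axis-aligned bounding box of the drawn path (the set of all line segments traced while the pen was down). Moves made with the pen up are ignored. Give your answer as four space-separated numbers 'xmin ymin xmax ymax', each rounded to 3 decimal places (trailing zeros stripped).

Executing turtle program step by step:
Start: pos=(-1,-7), heading=0, pen down
RT 133: heading 0 -> 227
RT 150: heading 227 -> 77
LT 150: heading 77 -> 227
FD 19: (-1,-7) -> (-13.958,-20.896) [heading=227, draw]
PU: pen up
PU: pen up
FD 9: (-13.958,-20.896) -> (-20.096,-27.478) [heading=227, move]
LT 60: heading 227 -> 287
RT 150: heading 287 -> 137
Final: pos=(-20.096,-27.478), heading=137, 1 segment(s) drawn

Segment endpoints: x in {-13.958, -1}, y in {-20.896, -7}
xmin=-13.958, ymin=-20.896, xmax=-1, ymax=-7

Answer: -13.958 -20.896 -1 -7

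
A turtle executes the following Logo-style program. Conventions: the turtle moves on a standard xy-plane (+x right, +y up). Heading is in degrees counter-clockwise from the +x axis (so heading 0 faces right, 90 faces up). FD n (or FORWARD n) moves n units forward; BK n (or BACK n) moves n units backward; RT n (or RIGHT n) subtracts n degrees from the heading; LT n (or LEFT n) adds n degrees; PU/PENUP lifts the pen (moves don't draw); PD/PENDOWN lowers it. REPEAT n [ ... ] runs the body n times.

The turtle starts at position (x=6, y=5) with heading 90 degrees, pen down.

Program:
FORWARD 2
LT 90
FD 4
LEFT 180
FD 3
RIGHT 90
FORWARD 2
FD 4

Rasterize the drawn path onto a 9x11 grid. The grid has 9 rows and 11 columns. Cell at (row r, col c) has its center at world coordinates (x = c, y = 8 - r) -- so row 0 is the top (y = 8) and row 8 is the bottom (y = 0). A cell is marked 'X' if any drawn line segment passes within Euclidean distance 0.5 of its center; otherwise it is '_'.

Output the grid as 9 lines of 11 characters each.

Segment 0: (6,5) -> (6,7)
Segment 1: (6,7) -> (2,7)
Segment 2: (2,7) -> (5,7)
Segment 3: (5,7) -> (5,5)
Segment 4: (5,5) -> (5,1)

Answer: ___________
__XXXXX____
_____XX____
_____XX____
_____X_____
_____X_____
_____X_____
_____X_____
___________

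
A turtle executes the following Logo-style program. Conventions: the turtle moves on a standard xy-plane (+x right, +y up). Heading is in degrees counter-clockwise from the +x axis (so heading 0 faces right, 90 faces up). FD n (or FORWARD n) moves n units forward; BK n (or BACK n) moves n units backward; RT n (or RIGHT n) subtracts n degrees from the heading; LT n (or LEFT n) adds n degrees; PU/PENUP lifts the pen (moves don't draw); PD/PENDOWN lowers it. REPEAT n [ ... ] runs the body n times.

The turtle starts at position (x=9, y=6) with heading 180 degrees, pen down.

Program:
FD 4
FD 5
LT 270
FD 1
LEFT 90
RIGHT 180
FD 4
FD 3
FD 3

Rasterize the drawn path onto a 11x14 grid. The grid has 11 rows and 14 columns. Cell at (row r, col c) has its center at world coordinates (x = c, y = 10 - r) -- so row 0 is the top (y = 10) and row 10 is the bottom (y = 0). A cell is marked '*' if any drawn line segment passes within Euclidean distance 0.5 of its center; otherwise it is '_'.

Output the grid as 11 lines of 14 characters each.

Answer: ______________
______________
______________
***********___
**********____
______________
______________
______________
______________
______________
______________

Derivation:
Segment 0: (9,6) -> (5,6)
Segment 1: (5,6) -> (0,6)
Segment 2: (0,6) -> (0,7)
Segment 3: (0,7) -> (4,7)
Segment 4: (4,7) -> (7,7)
Segment 5: (7,7) -> (10,7)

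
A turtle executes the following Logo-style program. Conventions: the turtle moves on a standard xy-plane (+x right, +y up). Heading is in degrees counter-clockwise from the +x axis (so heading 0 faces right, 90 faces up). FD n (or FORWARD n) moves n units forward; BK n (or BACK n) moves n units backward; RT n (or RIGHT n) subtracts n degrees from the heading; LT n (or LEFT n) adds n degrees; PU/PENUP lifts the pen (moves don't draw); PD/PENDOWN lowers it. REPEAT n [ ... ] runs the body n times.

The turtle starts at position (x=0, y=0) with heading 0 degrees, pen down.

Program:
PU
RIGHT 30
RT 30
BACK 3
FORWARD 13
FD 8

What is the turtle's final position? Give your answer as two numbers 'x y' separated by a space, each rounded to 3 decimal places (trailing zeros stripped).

Executing turtle program step by step:
Start: pos=(0,0), heading=0, pen down
PU: pen up
RT 30: heading 0 -> 330
RT 30: heading 330 -> 300
BK 3: (0,0) -> (-1.5,2.598) [heading=300, move]
FD 13: (-1.5,2.598) -> (5,-8.66) [heading=300, move]
FD 8: (5,-8.66) -> (9,-15.588) [heading=300, move]
Final: pos=(9,-15.588), heading=300, 0 segment(s) drawn

Answer: 9 -15.588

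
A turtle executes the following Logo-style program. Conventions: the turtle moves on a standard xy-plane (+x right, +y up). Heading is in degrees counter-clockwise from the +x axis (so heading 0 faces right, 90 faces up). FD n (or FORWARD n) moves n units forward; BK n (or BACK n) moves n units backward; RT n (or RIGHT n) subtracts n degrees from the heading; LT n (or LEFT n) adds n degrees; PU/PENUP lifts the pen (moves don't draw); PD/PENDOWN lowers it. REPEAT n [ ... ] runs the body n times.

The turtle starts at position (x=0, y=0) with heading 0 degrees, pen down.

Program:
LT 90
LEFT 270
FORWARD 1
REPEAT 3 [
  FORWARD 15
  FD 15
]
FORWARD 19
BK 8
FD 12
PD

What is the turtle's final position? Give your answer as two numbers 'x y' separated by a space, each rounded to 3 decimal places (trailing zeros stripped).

Answer: 114 0

Derivation:
Executing turtle program step by step:
Start: pos=(0,0), heading=0, pen down
LT 90: heading 0 -> 90
LT 270: heading 90 -> 0
FD 1: (0,0) -> (1,0) [heading=0, draw]
REPEAT 3 [
  -- iteration 1/3 --
  FD 15: (1,0) -> (16,0) [heading=0, draw]
  FD 15: (16,0) -> (31,0) [heading=0, draw]
  -- iteration 2/3 --
  FD 15: (31,0) -> (46,0) [heading=0, draw]
  FD 15: (46,0) -> (61,0) [heading=0, draw]
  -- iteration 3/3 --
  FD 15: (61,0) -> (76,0) [heading=0, draw]
  FD 15: (76,0) -> (91,0) [heading=0, draw]
]
FD 19: (91,0) -> (110,0) [heading=0, draw]
BK 8: (110,0) -> (102,0) [heading=0, draw]
FD 12: (102,0) -> (114,0) [heading=0, draw]
PD: pen down
Final: pos=(114,0), heading=0, 10 segment(s) drawn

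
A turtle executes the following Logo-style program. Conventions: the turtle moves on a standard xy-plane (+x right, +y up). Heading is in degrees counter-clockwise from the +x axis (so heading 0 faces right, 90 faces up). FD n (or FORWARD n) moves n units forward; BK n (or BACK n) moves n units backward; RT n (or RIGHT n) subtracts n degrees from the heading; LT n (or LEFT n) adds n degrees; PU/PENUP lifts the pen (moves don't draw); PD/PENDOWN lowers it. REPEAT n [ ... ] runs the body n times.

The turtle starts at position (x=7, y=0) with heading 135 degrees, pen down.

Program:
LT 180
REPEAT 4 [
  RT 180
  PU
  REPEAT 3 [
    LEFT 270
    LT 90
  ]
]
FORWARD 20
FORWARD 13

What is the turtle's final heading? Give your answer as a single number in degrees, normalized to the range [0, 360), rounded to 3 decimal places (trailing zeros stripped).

Answer: 315

Derivation:
Executing turtle program step by step:
Start: pos=(7,0), heading=135, pen down
LT 180: heading 135 -> 315
REPEAT 4 [
  -- iteration 1/4 --
  RT 180: heading 315 -> 135
  PU: pen up
  REPEAT 3 [
    -- iteration 1/3 --
    LT 270: heading 135 -> 45
    LT 90: heading 45 -> 135
    -- iteration 2/3 --
    LT 270: heading 135 -> 45
    LT 90: heading 45 -> 135
    -- iteration 3/3 --
    LT 270: heading 135 -> 45
    LT 90: heading 45 -> 135
  ]
  -- iteration 2/4 --
  RT 180: heading 135 -> 315
  PU: pen up
  REPEAT 3 [
    -- iteration 1/3 --
    LT 270: heading 315 -> 225
    LT 90: heading 225 -> 315
    -- iteration 2/3 --
    LT 270: heading 315 -> 225
    LT 90: heading 225 -> 315
    -- iteration 3/3 --
    LT 270: heading 315 -> 225
    LT 90: heading 225 -> 315
  ]
  -- iteration 3/4 --
  RT 180: heading 315 -> 135
  PU: pen up
  REPEAT 3 [
    -- iteration 1/3 --
    LT 270: heading 135 -> 45
    LT 90: heading 45 -> 135
    -- iteration 2/3 --
    LT 270: heading 135 -> 45
    LT 90: heading 45 -> 135
    -- iteration 3/3 --
    LT 270: heading 135 -> 45
    LT 90: heading 45 -> 135
  ]
  -- iteration 4/4 --
  RT 180: heading 135 -> 315
  PU: pen up
  REPEAT 3 [
    -- iteration 1/3 --
    LT 270: heading 315 -> 225
    LT 90: heading 225 -> 315
    -- iteration 2/3 --
    LT 270: heading 315 -> 225
    LT 90: heading 225 -> 315
    -- iteration 3/3 --
    LT 270: heading 315 -> 225
    LT 90: heading 225 -> 315
  ]
]
FD 20: (7,0) -> (21.142,-14.142) [heading=315, move]
FD 13: (21.142,-14.142) -> (30.335,-23.335) [heading=315, move]
Final: pos=(30.335,-23.335), heading=315, 0 segment(s) drawn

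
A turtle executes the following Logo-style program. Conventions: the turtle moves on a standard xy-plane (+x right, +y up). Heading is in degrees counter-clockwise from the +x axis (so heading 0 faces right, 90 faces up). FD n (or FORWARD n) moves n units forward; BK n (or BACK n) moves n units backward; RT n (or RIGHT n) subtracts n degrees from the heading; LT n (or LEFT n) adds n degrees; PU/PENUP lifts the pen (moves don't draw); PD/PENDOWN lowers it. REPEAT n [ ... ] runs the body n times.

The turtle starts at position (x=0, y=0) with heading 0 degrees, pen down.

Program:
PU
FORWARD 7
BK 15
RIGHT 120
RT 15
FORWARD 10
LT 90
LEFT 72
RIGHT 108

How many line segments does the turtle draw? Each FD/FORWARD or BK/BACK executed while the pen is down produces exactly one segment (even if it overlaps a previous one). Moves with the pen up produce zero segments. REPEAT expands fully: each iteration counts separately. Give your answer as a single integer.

Executing turtle program step by step:
Start: pos=(0,0), heading=0, pen down
PU: pen up
FD 7: (0,0) -> (7,0) [heading=0, move]
BK 15: (7,0) -> (-8,0) [heading=0, move]
RT 120: heading 0 -> 240
RT 15: heading 240 -> 225
FD 10: (-8,0) -> (-15.071,-7.071) [heading=225, move]
LT 90: heading 225 -> 315
LT 72: heading 315 -> 27
RT 108: heading 27 -> 279
Final: pos=(-15.071,-7.071), heading=279, 0 segment(s) drawn
Segments drawn: 0

Answer: 0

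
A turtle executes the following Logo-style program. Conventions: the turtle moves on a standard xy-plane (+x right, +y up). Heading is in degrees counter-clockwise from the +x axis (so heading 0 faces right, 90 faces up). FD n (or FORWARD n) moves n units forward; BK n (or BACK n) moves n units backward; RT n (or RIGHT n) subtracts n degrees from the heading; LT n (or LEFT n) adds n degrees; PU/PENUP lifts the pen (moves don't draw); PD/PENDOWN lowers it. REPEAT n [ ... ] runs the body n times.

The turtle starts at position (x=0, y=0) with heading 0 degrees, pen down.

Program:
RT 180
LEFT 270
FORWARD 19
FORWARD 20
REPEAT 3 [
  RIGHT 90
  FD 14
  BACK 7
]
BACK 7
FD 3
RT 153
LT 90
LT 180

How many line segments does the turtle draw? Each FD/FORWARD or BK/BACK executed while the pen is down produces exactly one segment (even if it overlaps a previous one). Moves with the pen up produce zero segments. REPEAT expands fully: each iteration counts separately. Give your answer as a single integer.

Answer: 10

Derivation:
Executing turtle program step by step:
Start: pos=(0,0), heading=0, pen down
RT 180: heading 0 -> 180
LT 270: heading 180 -> 90
FD 19: (0,0) -> (0,19) [heading=90, draw]
FD 20: (0,19) -> (0,39) [heading=90, draw]
REPEAT 3 [
  -- iteration 1/3 --
  RT 90: heading 90 -> 0
  FD 14: (0,39) -> (14,39) [heading=0, draw]
  BK 7: (14,39) -> (7,39) [heading=0, draw]
  -- iteration 2/3 --
  RT 90: heading 0 -> 270
  FD 14: (7,39) -> (7,25) [heading=270, draw]
  BK 7: (7,25) -> (7,32) [heading=270, draw]
  -- iteration 3/3 --
  RT 90: heading 270 -> 180
  FD 14: (7,32) -> (-7,32) [heading=180, draw]
  BK 7: (-7,32) -> (0,32) [heading=180, draw]
]
BK 7: (0,32) -> (7,32) [heading=180, draw]
FD 3: (7,32) -> (4,32) [heading=180, draw]
RT 153: heading 180 -> 27
LT 90: heading 27 -> 117
LT 180: heading 117 -> 297
Final: pos=(4,32), heading=297, 10 segment(s) drawn
Segments drawn: 10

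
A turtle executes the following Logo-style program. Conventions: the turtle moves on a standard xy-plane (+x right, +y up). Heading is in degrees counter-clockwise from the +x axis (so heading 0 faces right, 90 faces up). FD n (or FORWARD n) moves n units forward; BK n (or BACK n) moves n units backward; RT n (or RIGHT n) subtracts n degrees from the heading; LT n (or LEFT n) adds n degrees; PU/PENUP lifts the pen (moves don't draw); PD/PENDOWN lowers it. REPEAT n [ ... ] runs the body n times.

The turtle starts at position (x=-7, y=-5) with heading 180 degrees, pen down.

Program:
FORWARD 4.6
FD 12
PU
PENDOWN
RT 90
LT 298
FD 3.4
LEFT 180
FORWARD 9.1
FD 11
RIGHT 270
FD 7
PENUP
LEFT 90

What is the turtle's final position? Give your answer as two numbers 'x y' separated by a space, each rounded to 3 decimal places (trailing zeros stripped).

Executing turtle program step by step:
Start: pos=(-7,-5), heading=180, pen down
FD 4.6: (-7,-5) -> (-11.6,-5) [heading=180, draw]
FD 12: (-11.6,-5) -> (-23.6,-5) [heading=180, draw]
PU: pen up
PD: pen down
RT 90: heading 180 -> 90
LT 298: heading 90 -> 28
FD 3.4: (-23.6,-5) -> (-20.598,-3.404) [heading=28, draw]
LT 180: heading 28 -> 208
FD 9.1: (-20.598,-3.404) -> (-28.633,-7.676) [heading=208, draw]
FD 11: (-28.633,-7.676) -> (-38.345,-12.84) [heading=208, draw]
RT 270: heading 208 -> 298
FD 7: (-38.345,-12.84) -> (-35.059,-19.021) [heading=298, draw]
PU: pen up
LT 90: heading 298 -> 28
Final: pos=(-35.059,-19.021), heading=28, 6 segment(s) drawn

Answer: -35.059 -19.021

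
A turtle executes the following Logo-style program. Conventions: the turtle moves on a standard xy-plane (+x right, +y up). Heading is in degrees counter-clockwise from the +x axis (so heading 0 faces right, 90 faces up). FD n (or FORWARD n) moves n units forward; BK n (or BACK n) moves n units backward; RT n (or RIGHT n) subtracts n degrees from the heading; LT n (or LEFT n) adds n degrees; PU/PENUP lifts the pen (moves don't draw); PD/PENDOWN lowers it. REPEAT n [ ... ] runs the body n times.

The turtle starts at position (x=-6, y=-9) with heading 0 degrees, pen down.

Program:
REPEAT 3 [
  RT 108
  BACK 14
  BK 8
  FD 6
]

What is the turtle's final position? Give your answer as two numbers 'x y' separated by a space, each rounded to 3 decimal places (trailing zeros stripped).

Executing turtle program step by step:
Start: pos=(-6,-9), heading=0, pen down
REPEAT 3 [
  -- iteration 1/3 --
  RT 108: heading 0 -> 252
  BK 14: (-6,-9) -> (-1.674,4.315) [heading=252, draw]
  BK 8: (-1.674,4.315) -> (0.798,11.923) [heading=252, draw]
  FD 6: (0.798,11.923) -> (-1.056,6.217) [heading=252, draw]
  -- iteration 2/3 --
  RT 108: heading 252 -> 144
  BK 14: (-1.056,6.217) -> (10.271,-2.012) [heading=144, draw]
  BK 8: (10.271,-2.012) -> (16.743,-6.714) [heading=144, draw]
  FD 6: (16.743,-6.714) -> (11.889,-3.188) [heading=144, draw]
  -- iteration 3/3 --
  RT 108: heading 144 -> 36
  BK 14: (11.889,-3.188) -> (0.562,-11.417) [heading=36, draw]
  BK 8: (0.562,-11.417) -> (-5.91,-16.119) [heading=36, draw]
  FD 6: (-5.91,-16.119) -> (-1.056,-12.592) [heading=36, draw]
]
Final: pos=(-1.056,-12.592), heading=36, 9 segment(s) drawn

Answer: -1.056 -12.592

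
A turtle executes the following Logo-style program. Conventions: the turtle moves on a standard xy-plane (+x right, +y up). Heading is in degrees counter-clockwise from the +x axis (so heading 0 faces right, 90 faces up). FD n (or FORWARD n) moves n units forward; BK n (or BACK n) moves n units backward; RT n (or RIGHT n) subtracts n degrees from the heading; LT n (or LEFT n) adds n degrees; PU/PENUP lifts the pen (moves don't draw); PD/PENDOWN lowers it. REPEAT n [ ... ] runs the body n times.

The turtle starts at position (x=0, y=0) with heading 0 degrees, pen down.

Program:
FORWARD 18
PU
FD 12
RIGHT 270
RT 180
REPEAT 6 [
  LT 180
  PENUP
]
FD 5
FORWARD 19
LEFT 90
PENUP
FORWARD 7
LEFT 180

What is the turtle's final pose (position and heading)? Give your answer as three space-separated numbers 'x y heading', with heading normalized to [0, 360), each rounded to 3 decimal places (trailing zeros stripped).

Answer: 37 -24 180

Derivation:
Executing turtle program step by step:
Start: pos=(0,0), heading=0, pen down
FD 18: (0,0) -> (18,0) [heading=0, draw]
PU: pen up
FD 12: (18,0) -> (30,0) [heading=0, move]
RT 270: heading 0 -> 90
RT 180: heading 90 -> 270
REPEAT 6 [
  -- iteration 1/6 --
  LT 180: heading 270 -> 90
  PU: pen up
  -- iteration 2/6 --
  LT 180: heading 90 -> 270
  PU: pen up
  -- iteration 3/6 --
  LT 180: heading 270 -> 90
  PU: pen up
  -- iteration 4/6 --
  LT 180: heading 90 -> 270
  PU: pen up
  -- iteration 5/6 --
  LT 180: heading 270 -> 90
  PU: pen up
  -- iteration 6/6 --
  LT 180: heading 90 -> 270
  PU: pen up
]
FD 5: (30,0) -> (30,-5) [heading=270, move]
FD 19: (30,-5) -> (30,-24) [heading=270, move]
LT 90: heading 270 -> 0
PU: pen up
FD 7: (30,-24) -> (37,-24) [heading=0, move]
LT 180: heading 0 -> 180
Final: pos=(37,-24), heading=180, 1 segment(s) drawn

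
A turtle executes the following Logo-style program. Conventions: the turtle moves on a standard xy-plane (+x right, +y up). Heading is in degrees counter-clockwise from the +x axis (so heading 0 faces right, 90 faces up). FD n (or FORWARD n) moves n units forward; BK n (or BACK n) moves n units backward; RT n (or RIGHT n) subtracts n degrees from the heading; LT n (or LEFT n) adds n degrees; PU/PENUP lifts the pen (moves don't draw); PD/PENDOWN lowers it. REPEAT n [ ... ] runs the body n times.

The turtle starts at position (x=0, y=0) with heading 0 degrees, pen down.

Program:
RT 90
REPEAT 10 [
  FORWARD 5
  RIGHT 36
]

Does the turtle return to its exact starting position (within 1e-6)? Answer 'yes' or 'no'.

Answer: yes

Derivation:
Executing turtle program step by step:
Start: pos=(0,0), heading=0, pen down
RT 90: heading 0 -> 270
REPEAT 10 [
  -- iteration 1/10 --
  FD 5: (0,0) -> (0,-5) [heading=270, draw]
  RT 36: heading 270 -> 234
  -- iteration 2/10 --
  FD 5: (0,-5) -> (-2.939,-9.045) [heading=234, draw]
  RT 36: heading 234 -> 198
  -- iteration 3/10 --
  FD 5: (-2.939,-9.045) -> (-7.694,-10.59) [heading=198, draw]
  RT 36: heading 198 -> 162
  -- iteration 4/10 --
  FD 5: (-7.694,-10.59) -> (-12.449,-9.045) [heading=162, draw]
  RT 36: heading 162 -> 126
  -- iteration 5/10 --
  FD 5: (-12.449,-9.045) -> (-15.388,-5) [heading=126, draw]
  RT 36: heading 126 -> 90
  -- iteration 6/10 --
  FD 5: (-15.388,-5) -> (-15.388,0) [heading=90, draw]
  RT 36: heading 90 -> 54
  -- iteration 7/10 --
  FD 5: (-15.388,0) -> (-12.449,4.045) [heading=54, draw]
  RT 36: heading 54 -> 18
  -- iteration 8/10 --
  FD 5: (-12.449,4.045) -> (-7.694,5.59) [heading=18, draw]
  RT 36: heading 18 -> 342
  -- iteration 9/10 --
  FD 5: (-7.694,5.59) -> (-2.939,4.045) [heading=342, draw]
  RT 36: heading 342 -> 306
  -- iteration 10/10 --
  FD 5: (-2.939,4.045) -> (0,0) [heading=306, draw]
  RT 36: heading 306 -> 270
]
Final: pos=(0,0), heading=270, 10 segment(s) drawn

Start position: (0, 0)
Final position: (0, 0)
Distance = 0; < 1e-6 -> CLOSED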